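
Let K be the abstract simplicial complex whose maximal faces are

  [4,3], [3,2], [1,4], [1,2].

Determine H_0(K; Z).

Order the vertices as 1 < 2 < 3 < 4. Listing each simplex with vertices in this order, K has dimension 1 with simplices:

  0-simplices (4): [1], [2], [3], [4]
  1-simplices (4): [1,2], [1,4], [2,3], [3,4]

so the chain groups are C_0 ≅ Z^4, C_1 ≅ Z^4.

The boundary map ∂_1: C_1 → C_0 sends each edge [p,q] (with p < q) to q − p.
The resulting 4×4 matrix has rank 3, and its Smith normal form has invariant factors (1,1,1).

Now H_k = ker ∂_k / im ∂_{k+1}, so:

  H_0: rank C_0 − rank ∂_1 = 4 − 3 = 1, and the invariant factors of ∂_1 are all 1, so H_0 = Z.

H_0 ≅ Z.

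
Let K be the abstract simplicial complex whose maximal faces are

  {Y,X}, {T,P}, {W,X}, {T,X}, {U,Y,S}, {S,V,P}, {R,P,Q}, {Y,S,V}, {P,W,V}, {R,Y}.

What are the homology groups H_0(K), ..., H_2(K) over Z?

Order the vertices as P < Q < R < S < T < U < V < W < X < Y. Listing each simplex with vertices in this order, K has dimension 2 with simplices:

  0-simplices (10): P, Q, R, S, T, U, V, W, X, Y
  1-simplices (17): PQ, PR, PS, PT, PV, PW, QR, RY, SU, SV, SY, TX, UY, VW, VY, WX, XY
  2-simplices (5): PQR, PSV, PVW, SUY, SVY

so the chain groups are C_0 ≅ Z^10, C_1 ≅ Z^17, C_2 ≅ Z^5.

The boundary map ∂_1: C_1 → C_0 is given by ∂[p,q] = [q] − [p]. For instance
  ∂QR = R − Q.
The 10×17 boundary matrix has rank 9 and Smith normal form diag(1,1,1,1,1,1,1,1,1).

The boundary map ∂_2: C_2 → C_1 maps a triangle to the signed sum of its edges. For instance
  ∂PSV = SV − PV + PS,
  ∂PQR = QR − PR + PQ.
The resulting 17×5 matrix has rank 5, and its Smith normal form has invariant factors (1,1,1,1,1).

Reading off H_k = ker ∂_k / im ∂_{k+1}:

  H_0: rank C_0 − rank ∂_1 = 10 − 9 = 1, and the invariant factors of ∂_1 are all 1, so H_0 = Z.
  H_1: rank ker ∂_1 − rank ∂_2 = (17 − 9) − 5 = 3, and the invariant factors of ∂_2 are all 1, so H_1 = Z^3.
  H_2: rank ker ∂_2 − rank ∂_3 = (5 − 5) − 0 = 0, and there is no ∂_3, so H_2 = 0.

H_0 = Z,  H_1 = Z^3,  H_2 = 0.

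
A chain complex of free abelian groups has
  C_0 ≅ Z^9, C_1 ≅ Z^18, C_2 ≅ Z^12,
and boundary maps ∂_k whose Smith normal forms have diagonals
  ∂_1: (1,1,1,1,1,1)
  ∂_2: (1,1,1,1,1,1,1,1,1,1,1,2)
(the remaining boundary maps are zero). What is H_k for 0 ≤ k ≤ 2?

H_0 = Z^3,  H_1 = Z/2,  H_2 = 0.

H_0: b_0 = 9 − 0 − 6 = 3; torsion from ∂_1 factors > 1: none. So H_0 = Z^3.
H_1: b_1 = 18 − 6 − 12 = 0; torsion from ∂_2 factors > 1: [2]. So H_1 = Z/2.
H_2: b_2 = 12 − 12 − 0 = 0; torsion from ∂_3 factors > 1: none. So H_2 = 0.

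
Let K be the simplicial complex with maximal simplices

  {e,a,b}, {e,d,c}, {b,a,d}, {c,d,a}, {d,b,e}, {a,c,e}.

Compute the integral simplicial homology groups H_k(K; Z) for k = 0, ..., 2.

H_0 = Z,  H_1 = 0,  H_2 = Z.

We work with the vertex ordering a < b < c < d < e. The simplices of K, each written with vertices in increasing order, are:

  0-simplices (5): a, b, c, d, e
  1-simplices (9): ab, ac, ad, ae, bd, be, cd, ce, de
  2-simplices (6): abd, abe, acd, ace, bde, cde

giving chain groups C_0 ≅ Z^5, C_1 ≅ Z^9, C_2 ≅ Z^6.

The boundary map ∂_1: C_1 → C_0 is given by ∂[p,q] = [q] − [p]. For instance
  ∂ac = c − a.
This gives a 5×9 integer matrix of rank 4; reducing to Smith normal form yields diagonal entries (1,1,1,1).

Boundary ∂_2: C_2 → C_1 acts by ∂[p,q,r] = [q,r] − [p,r] + [p,q]. For instance
  ∂abd = bd − ad + ab,
  ∂cde = de − ce + cd.
This gives a 9×6 integer matrix of rank 5; reducing to Smith normal form yields diagonal entries (1,1,1,1,1).

From H_k ≅ ker(∂_k) / im(∂_{k+1}) we obtain:

  H_0: rank C_0 − rank ∂_1 = 5 − 4 = 1, and the invariant factors of ∂_1 are all 1, so H_0 = Z.
  H_1: rank ker ∂_1 − rank ∂_2 = (9 − 4) − 5 = 0, and the invariant factors of ∂_2 are all 1, so H_1 = 0.
  H_2: rank ker ∂_2 − rank ∂_3 = (6 − 5) − 0 = 1, and there is no ∂_3, so H_2 = Z.

As a check, the Euler characteristic is 5 − 9 + 6 = 2, which agrees with 1 − 0 + 1 = 2.
(K is a triangulation of the 2-sphere S^2.)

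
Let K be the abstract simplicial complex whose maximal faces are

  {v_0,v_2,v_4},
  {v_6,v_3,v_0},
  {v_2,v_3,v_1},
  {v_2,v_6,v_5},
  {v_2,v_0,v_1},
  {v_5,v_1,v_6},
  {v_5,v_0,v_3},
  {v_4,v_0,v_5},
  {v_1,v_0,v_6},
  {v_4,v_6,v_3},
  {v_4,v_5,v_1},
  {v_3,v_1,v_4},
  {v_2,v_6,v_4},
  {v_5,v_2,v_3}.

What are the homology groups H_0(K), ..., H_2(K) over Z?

H_0 = Z,  H_1 = Z^2,  H_2 = Z.

Take the total order v_0 < v_1 < v_2 < v_3 < v_4 < v_5 < v_6 on the vertex set. Then K (dimension 2) consists of the simplices:

  0-simplices (7): [v_0], [v_1], [v_2], [v_3], [v_4], [v_5], [v_6]
  1-simplices (21): (21 of them)
  2-simplices (14): (14 of them)

so the chain groups are C_0 ≅ Z^7, C_1 ≅ Z^21, C_2 ≅ Z^14.

Boundary ∂_1: C_1 → C_0 sends each edge [p,q] (with p < q) to q − p. For instance
  ∂[v_0,v_5] = [v_5] − [v_0].
The resulting 7×21 matrix has rank 6, and its Smith normal form has invariant factors (1,1,1,1,1,1).

Boundary ∂_2: C_2 → C_1 maps a triangle to the signed sum of its edges. For instance
  ∂[v_0,v_4,v_5] = [v_4,v_5] − [v_0,v_5] + [v_0,v_4],
  ∂[v_2,v_4,v_6] = [v_4,v_6] − [v_2,v_6] + [v_2,v_4].
The 21×14 boundary matrix has rank 13 and Smith normal form diag(1,1,1,1,1,1,1,1,1,1,1,1,1).

Reading off H_k = ker ∂_k / im ∂_{k+1}:

  H_0: rank C_0 − rank ∂_1 = 7 − 6 = 1, and the invariant factors of ∂_1 are all 1, so H_0 ≅ Z.
  H_1: rank ker ∂_1 − rank ∂_2 = (21 − 6) − 13 = 2, and the invariant factors of ∂_2 are all 1, so H_1 ≅ Z^2.
  H_2: rank ker ∂_2 − rank ∂_3 = (14 − 13) − 0 = 1, and there is no ∂_3, so H_2 ≅ Z.

As a check, the Euler characteristic is 7 − 21 + 14 = 0, which agrees with 1 − 2 + 1 = 0.
(K is a triangulation of the torus T^2.)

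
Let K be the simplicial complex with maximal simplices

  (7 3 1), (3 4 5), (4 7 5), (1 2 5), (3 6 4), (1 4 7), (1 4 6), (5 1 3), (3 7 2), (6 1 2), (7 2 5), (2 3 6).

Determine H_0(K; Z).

Fix the vertex order 1 < 2 < 3 < 4 < 5 < 6 < 7 and write every simplex with vertices in increasing order. Then dim K = 2 and the simplices of K are:

  0-simplices (7): [1], [2], [3], [4], [5], [6], [7]
  1-simplices (18): [1,2], [1,3], [1,4], [1,5], [1,6], [1,7], [2,3], [2,5], [2,6], [2,7], [3,4], [3,5], [3,6], [3,7], [4,5], [4,6], [4,7], [5,7]
  2-simplices (12): [1,2,5], [1,2,6], [1,3,5], [1,3,7], [1,4,6], [1,4,7], [2,3,6], [2,3,7], [2,5,7], [3,4,5], [3,4,6], [4,5,7]

giving chain groups C_0 ≅ Z^7, C_1 ≅ Z^18, C_2 ≅ Z^12.

∂_1: C_1 → C_0 maps an edge to its endpoints' difference, ∂[p,q] = q − p.
The resulting 7×18 matrix has rank 6, and its Smith normal form has invariant factors (1,1,1,1,1,1).

∂_2: C_2 → C_1 maps a triangle to the signed sum of its edges. For instance
  ∂[2,3,6] = [3,6] − [2,6] + [2,3],
  ∂[2,5,7] = [5,7] − [2,7] + [2,5].
The resulting 18×12 matrix has rank 12, and its Smith normal form has invariant factors (1,1,1,1,1,1,1,1,1,1,1,2).

Reading off H_k = ker ∂_k / im ∂_{k+1}:

  H_0: rank C_0 − rank ∂_1 = 7 − 6 = 1, and the invariant factors of ∂_1 are all 1, so H_0 ≅ Z.

H_0 = Z.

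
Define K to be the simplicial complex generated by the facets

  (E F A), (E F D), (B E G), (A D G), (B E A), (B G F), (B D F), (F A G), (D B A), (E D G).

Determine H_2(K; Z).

H_2 ≅ 0.

K has 6 vertices, 15 edges, 10 triangles.
rank ∂_2 = 10, rank ∂_3 = 0 ⇒ b_2 = 10 − 10 − 0 = 0. So H_2 ≅ 0.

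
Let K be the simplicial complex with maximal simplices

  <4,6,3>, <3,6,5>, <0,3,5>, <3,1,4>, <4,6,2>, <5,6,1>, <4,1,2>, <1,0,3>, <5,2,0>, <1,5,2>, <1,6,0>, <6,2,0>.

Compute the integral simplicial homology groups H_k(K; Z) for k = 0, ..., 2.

K has 7 vertices, 18 edges, 12 triangles.
rank ∂_0 = 0, rank ∂_1 = 6 ⇒ b_0 = 7 − 0 − 6 = 1; all invariant factors of ∂_1 are 1 so no torsion. So H_0 = Z.
rank ∂_1 = 6, rank ∂_2 = 12 ⇒ b_1 = 18 − 6 − 12 = 0; ∂_2 has invariant factor(s) [2] giving torsion. So H_1 = Z/2.
rank ∂_2 = 12, rank ∂_3 = 0 ⇒ b_2 = 12 − 12 − 0 = 0. So H_2 = 0.

H_0 = Z,  H_1 = Z/2,  H_2 = 0.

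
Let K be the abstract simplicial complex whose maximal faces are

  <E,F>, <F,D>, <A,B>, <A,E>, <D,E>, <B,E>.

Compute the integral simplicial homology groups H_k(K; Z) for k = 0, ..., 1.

H_0 = Z,  H_1 = Z^2.

Take the total order A < B < D < E < F on the vertex set. Then K (dimension 1) consists of the simplices:

  0-simplices (5): A, B, D, E, F
  1-simplices (6): AB, AE, BE, DE, DF, EF

so the chain groups are C_0 ≅ Z^5, C_1 ≅ Z^6.

∂_1: C_1 → C_0 is given by ∂[p,q] = [q] − [p]. For instance
  ∂AB = B − A.
The 5×6 boundary matrix has rank 4 and Smith normal form diag(1,1,1,1).

Now H_k = ker ∂_k / im ∂_{k+1}, so:

  H_0: rank C_0 − rank ∂_1 = 5 − 4 = 1, and the invariant factors of ∂_1 are all 1, so H_0 ≅ Z.
  H_1: rank ker ∂_1 − rank ∂_2 = (6 − 4) − 0 = 2, and there is no ∂_2, so H_1 ≅ Z^2.

As a check, the Euler characteristic is 5 − 6 = -1, which agrees with 1 − 2 = -1.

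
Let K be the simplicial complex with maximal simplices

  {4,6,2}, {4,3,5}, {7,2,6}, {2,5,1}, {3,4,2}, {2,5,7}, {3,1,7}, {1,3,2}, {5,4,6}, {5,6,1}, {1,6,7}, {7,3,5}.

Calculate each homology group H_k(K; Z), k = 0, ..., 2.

H_0 = Z,  H_1 = Z/2,  H_2 = 0.

Take the total order 1 < 2 < 3 < 4 < 5 < 6 < 7 on the vertex set. Then K (dimension 2) consists of the simplices:

  0-simplices (7): [1], [2], [3], [4], [5], [6], [7]
  1-simplices (18): [1,2], [1,3], [1,5], [1,6], [1,7], [2,3], [2,4], [2,5], [2,6], [2,7], [3,4], [3,5], [3,7], [4,5], [4,6], [5,6], [5,7], [6,7]
  2-simplices (12): [1,2,3], [1,2,5], [1,3,7], [1,5,6], [1,6,7], [2,3,4], [2,4,6], [2,5,7], [2,6,7], [3,4,5], [3,5,7], [4,5,6]

so the chain groups are C_0 ≅ Z^7, C_1 ≅ Z^18, C_2 ≅ Z^12.

Boundary ∂_1: C_1 → C_0 maps an edge to its endpoints' difference, ∂[p,q] = q − p.
The 7×18 boundary matrix has rank 6 and Smith normal form diag(1,1,1,1,1,1).

∂_2: C_2 → C_1 maps a triangle to the signed sum of its edges. For instance
  ∂[1,2,3] = [2,3] − [1,3] + [1,2],
  ∂[1,5,6] = [5,6] − [1,6] + [1,5].
This gives a 18×12 integer matrix of rank 12; reducing to Smith normal form yields diagonal entries (1,1,1,1,1,1,1,1,1,1,1,2).

Now H_k = ker ∂_k / im ∂_{k+1}, so:

  H_0: rank C_0 − rank ∂_1 = 7 − 6 = 1, and the invariant factors of ∂_1 are all 1, so H_0 = Z.
  H_1: rank ker ∂_1 − rank ∂_2 = (18 − 6) − 12 = 0, and ∂_2 has invariant factor 2 > 1, so H_1 = Z/2.
  H_2: rank ker ∂_2 − rank ∂_3 = (12 − 12) − 0 = 0, and there is no ∂_3, so H_2 = 0.

As a check, the Euler characteristic is 7 − 18 + 12 = 1, which agrees with 1 − 0 + 0 = 1.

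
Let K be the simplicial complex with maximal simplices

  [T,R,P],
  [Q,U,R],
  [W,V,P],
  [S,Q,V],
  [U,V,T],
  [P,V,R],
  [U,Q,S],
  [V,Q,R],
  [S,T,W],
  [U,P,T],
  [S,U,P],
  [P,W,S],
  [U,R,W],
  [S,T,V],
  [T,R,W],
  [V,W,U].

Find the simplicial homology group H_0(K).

Take the total order P < Q < R < S < T < U < V < W on the vertex set. Then K (dimension 2) consists of the simplices:

  0-simplices (8): P, Q, R, S, T, U, V, W
  1-simplices (24): PR, PS, PT, PU, PV, PW, QR, QS, QU, QV, RT, RU, RV, RW, ST, SU, SV, SW, TU, TV, TW, UV, UW, VW
  2-simplices (16): PRT, PRV, PSU, PSW, PTU, PVW, QRU, QRV, QSU, QSV, RTW, RUW, STV, STW, TUV, UVW

giving chain groups C_0 ≅ Z^8, C_1 ≅ Z^24, C_2 ≅ Z^16.

The boundary map ∂_1: C_1 → C_0 is given by ∂[p,q] = [q] − [p]. For instance
  ∂PR = R − P.
The resulting 8×24 matrix has rank 7, and its Smith normal form has invariant factors (1,1,1,1,1,1,1).

∂_2: C_2 → C_1 maps a triangle to the signed sum of its edges. For instance
  ∂RTW = TW − RW + RT,
  ∂PSW = SW − PW + PS.
As a 24×16 matrix over Z this has rank 15, with invariant factors (1,1,1,1,1,1,1,1,1,1,1,1,1,1,1).

Reading off H_k = ker ∂_k / im ∂_{k+1}:

  H_0: rank C_0 − rank ∂_1 = 8 − 7 = 1, and the invariant factors of ∂_1 are all 1, so H_0 ≅ Z.

(K is a triangulation of the torus T^2.)

H_0 = Z.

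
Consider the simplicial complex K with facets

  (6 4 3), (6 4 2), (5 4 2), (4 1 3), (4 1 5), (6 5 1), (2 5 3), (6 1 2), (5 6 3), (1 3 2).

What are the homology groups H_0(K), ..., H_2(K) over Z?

We work with the vertex ordering 1 < 2 < 3 < 4 < 5 < 6. The simplices of K, each written with vertices in increasing order, are:

  0-simplices (6): [1], [2], [3], [4], [5], [6]
  1-simplices (15): [1,2], [1,3], [1,4], [1,5], [1,6], [2,3], [2,4], [2,5], [2,6], [3,4], [3,5], [3,6], [4,5], [4,6], [5,6]
  2-simplices (10): [1,2,3], [1,2,6], [1,3,4], [1,4,5], [1,5,6], [2,3,5], [2,4,5], [2,4,6], [3,4,6], [3,5,6]

Hence C_0 ≅ Z^6, C_1 ≅ Z^15, C_2 ≅ Z^10.

∂_1: C_1 → C_0 is given by ∂[p,q] = [q] − [p].
As a 6×15 matrix over Z this has rank 5, with invariant factors (1,1,1,1,1).

Boundary ∂_2: C_2 → C_1 maps a triangle to the signed sum of its edges. For instance
  ∂[1,2,3] = [2,3] − [1,3] + [1,2],
  ∂[2,4,5] = [4,5] − [2,5] + [2,4].
The 15×10 boundary matrix has rank 10 and Smith normal form diag(1,1,1,1,1,1,1,1,1,2).

Computing H_k = (kernel of ∂_k) / (image of ∂_{k+1}):

  H_0: rank C_0 − rank ∂_1 = 6 − 5 = 1, and the invariant factors of ∂_1 are all 1, so H_0 = Z.
  H_1: rank ker ∂_1 − rank ∂_2 = (15 − 5) − 10 = 0, and ∂_2 has invariant factor 2 > 1, so H_1 = Z/2Z.
  H_2: rank ker ∂_2 − rank ∂_3 = (10 − 10) − 0 = 0, and there is no ∂_3, so H_2 = 0.

H_0 = Z,  H_1 = Z/2Z,  H_2 = 0.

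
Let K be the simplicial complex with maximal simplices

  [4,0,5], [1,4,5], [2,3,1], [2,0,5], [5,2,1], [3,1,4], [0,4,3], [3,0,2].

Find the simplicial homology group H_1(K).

Fix the vertex order 0 < 1 < 2 < 3 < 4 < 5 and write every simplex with vertices in increasing order. Then dim K = 2 and the simplices of K are:

  0-simplices (6): [0], [1], [2], [3], [4], [5]
  1-simplices (12): [0,2], [0,3], [0,4], [0,5], [1,2], [1,3], [1,4], [1,5], [2,3], [2,5], [3,4], [4,5]
  2-simplices (8): [0,2,3], [0,2,5], [0,3,4], [0,4,5], [1,2,3], [1,2,5], [1,3,4], [1,4,5]

Hence C_0 ≅ Z^6, C_1 ≅ Z^12, C_2 ≅ Z^8.

∂_1: C_1 → C_0 maps an edge to its endpoints' difference, ∂[p,q] = q − p. For instance
  ∂[1,4] = [4] − [1].
As a 6×12 matrix over Z this has rank 5, with invariant factors (1,1,1,1,1).

Boundary ∂_2: C_2 → C_1 sends each 2-simplex [p,q,r] to [q,r] − [p,r] + [p,q]. For instance
  ∂[0,3,4] = [3,4] − [0,4] + [0,3],
  ∂[0,4,5] = [4,5] − [0,5] + [0,4].
The resulting 12×8 matrix has rank 7, and its Smith normal form has invariant factors (1,1,1,1,1,1,1).

Now H_k = ker ∂_k / im ∂_{k+1}, so:

  H_1: rank ker ∂_1 − rank ∂_2 = (12 − 5) − 7 = 0, and the invariant factors of ∂_2 are all 1, so H_1 ≅ 0.

H_1 ≅ 0.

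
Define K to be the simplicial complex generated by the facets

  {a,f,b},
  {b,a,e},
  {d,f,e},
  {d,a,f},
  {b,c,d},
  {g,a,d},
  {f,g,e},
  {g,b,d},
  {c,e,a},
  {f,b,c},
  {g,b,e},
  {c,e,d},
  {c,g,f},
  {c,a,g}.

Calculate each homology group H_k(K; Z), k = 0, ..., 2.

Fix the vertex order a < b < c < d < e < f < g and write every simplex with vertices in increasing order. Then dim K = 2 and the simplices of K are:

  0-simplices (7): a, b, c, d, e, f, g
  1-simplices (21): ab, ac, ad, ae, af, ag, bc, bd, be, bf, bg, cd, ce, cf, cg, de, df, dg, ef, eg, fg
  2-simplices (14): abe, abf, ace, acg, adf, adg, bcd, bcf, bdg, beg, cde, cfg, def, efg

so the chain groups are C_0 ≅ Z^7, C_1 ≅ Z^21, C_2 ≅ Z^14.

∂_1: C_1 → C_0 sends each edge [p,q] (with p < q) to q − p. For instance
  ∂bd = d − b.
The 7×21 boundary matrix has rank 6 and Smith normal form diag(1,1,1,1,1,1).

∂_2: C_2 → C_1 acts by ∂[p,q,r] = [q,r] − [p,r] + [p,q]. For instance
  ∂cde = de − ce + cd,
  ∂abe = be − ae + ab.
The resulting 21×14 matrix has rank 13, and its Smith normal form has invariant factors (1,1,1,1,1,1,1,1,1,1,1,1,1).

Computing H_k = (kernel of ∂_k) / (image of ∂_{k+1}):

  H_0: rank C_0 − rank ∂_1 = 7 − 6 = 1, and the invariant factors of ∂_1 are all 1, so H_0 = Z.
  H_1: rank ker ∂_1 − rank ∂_2 = (21 − 6) − 13 = 2, and the invariant factors of ∂_2 are all 1, so H_1 = Z^2.
  H_2: rank ker ∂_2 − rank ∂_3 = (14 − 13) − 0 = 1, and there is no ∂_3, so H_2 = Z.

As a check, the Euler characteristic is 7 − 21 + 14 = 0, which agrees with 1 − 2 + 1 = 0.
(K is a triangulation of the torus T^2.)

H_0 ≅ Z,  H_1 ≅ Z^2,  H_2 ≅ Z.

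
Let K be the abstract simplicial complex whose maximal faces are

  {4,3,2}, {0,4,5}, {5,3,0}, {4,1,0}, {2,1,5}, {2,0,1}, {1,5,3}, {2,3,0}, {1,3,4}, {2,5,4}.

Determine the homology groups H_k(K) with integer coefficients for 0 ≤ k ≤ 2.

Take the total order 0 < 1 < 2 < 3 < 4 < 5 on the vertex set. Then K (dimension 2) consists of the simplices:

  0-simplices (6): [0], [1], [2], [3], [4], [5]
  1-simplices (15): [0,1], [0,2], [0,3], [0,4], [0,5], [1,2], [1,3], [1,4], [1,5], [2,3], [2,4], [2,5], [3,4], [3,5], [4,5]
  2-simplices (10): [0,1,2], [0,1,4], [0,2,3], [0,3,5], [0,4,5], [1,2,5], [1,3,4], [1,3,5], [2,3,4], [2,4,5]

so the chain groups are C_0 ≅ Z^6, C_1 ≅ Z^15, C_2 ≅ Z^10.

The boundary map ∂_1: C_1 → C_0 sends each edge [p,q] (with p < q) to q − p. For instance
  ∂[0,1] = [1] − [0].
The resulting 6×15 matrix has rank 5, and its Smith normal form has invariant factors (1,1,1,1,1).

Boundary ∂_2: C_2 → C_1 acts by ∂[p,q,r] = [q,r] − [p,r] + [p,q]. For instance
  ∂[0,1,2] = [1,2] − [0,2] + [0,1],
  ∂[0,2,3] = [2,3] − [0,3] + [0,2].
As a 15×10 matrix over Z this has rank 10, with invariant factors (1,1,1,1,1,1,1,1,1,2).

From H_k ≅ ker(∂_k) / im(∂_{k+1}) we obtain:

  H_0: rank C_0 − rank ∂_1 = 6 − 5 = 1, and the invariant factors of ∂_1 are all 1, so H_0 ≅ Z.
  H_1: rank ker ∂_1 − rank ∂_2 = (15 − 5) − 10 = 0, and ∂_2 has invariant factor 2 > 1, so H_1 ≅ Z_2.
  H_2: rank ker ∂_2 − rank ∂_3 = (10 − 10) − 0 = 0, and there is no ∂_3, so H_2 ≅ 0.

As a check, the Euler characteristic is 6 − 15 + 10 = 1, which agrees with 1 − 0 + 0 = 1.
(K is a triangulation of the real projective plane RP^2.)

H_0 = Z,  H_1 = Z_2,  H_2 = 0.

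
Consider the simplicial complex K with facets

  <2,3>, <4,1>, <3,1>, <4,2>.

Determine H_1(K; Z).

Order the vertices as 1 < 2 < 3 < 4. Listing each simplex with vertices in this order, K has dimension 1 with simplices:

  0-simplices (4): [1], [2], [3], [4]
  1-simplices (4): [1,3], [1,4], [2,3], [2,4]

so the chain groups are C_0 ≅ Z^4, C_1 ≅ Z^4.

The boundary map ∂_1: C_1 → C_0 is given by ∂[p,q] = [q] − [p]. For instance
  ∂[1,4] = [4] − [1].
The 4×4 boundary matrix has rank 3 and Smith normal form diag(1,1,1).

Now H_k = ker ∂_k / im ∂_{k+1}, so:

  H_1: rank ker ∂_1 − rank ∂_2 = (4 − 3) − 0 = 1, and there is no ∂_2, so H_1 ≅ Z.

H_1 ≅ Z.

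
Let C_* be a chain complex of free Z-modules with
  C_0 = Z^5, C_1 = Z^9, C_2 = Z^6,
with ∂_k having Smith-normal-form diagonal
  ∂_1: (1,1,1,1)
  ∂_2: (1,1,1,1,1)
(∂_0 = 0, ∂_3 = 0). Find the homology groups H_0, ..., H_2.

H_0: b_0 = 5 − 0 − 4 = 1; torsion from ∂_1 factors > 1: none. So H_0 = Z.
H_1: b_1 = 9 − 4 − 5 = 0; torsion from ∂_2 factors > 1: none. So H_1 = 0.
H_2: b_2 = 6 − 5 − 0 = 1; torsion from ∂_3 factors > 1: none. So H_2 = Z.

H_0 = Z,  H_1 = 0,  H_2 = Z.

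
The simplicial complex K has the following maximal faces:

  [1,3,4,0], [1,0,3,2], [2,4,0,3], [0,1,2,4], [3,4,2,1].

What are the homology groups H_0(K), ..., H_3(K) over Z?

H_0 ≅ Z,  H_1 = 0,  H_2 = 0,  H_3 ≅ Z.

Take the total order 0 < 1 < 2 < 3 < 4 on the vertex set. Then K (dimension 3) consists of the simplices:

  0-simplices (5): [0], [1], [2], [3], [4]
  1-simplices (10): [0,1], [0,2], [0,3], [0,4], [1,2], [1,3], [1,4], [2,3], [2,4], [3,4]
  2-simplices (10): [0,1,2], [0,1,3], [0,1,4], [0,2,3], [0,2,4], [0,3,4], [1,2,3], [1,2,4], [1,3,4], [2,3,4]
  3-simplices (5): [0,1,2,3], [0,1,2,4], [0,1,3,4], [0,2,3,4], [1,2,3,4]

giving chain groups C_0 ≅ Z^5, C_1 ≅ Z^10, C_2 ≅ Z^10, C_3 ≅ Z^5.

The boundary map ∂_1: C_1 → C_0 maps an edge to its endpoints' difference, ∂[p,q] = q − p. For instance
  ∂[0,2] = [2] − [0].
The resulting 5×10 matrix has rank 4, and its Smith normal form has invariant factors (1,1,1,1).

∂_2: C_2 → C_1 maps a triangle to the signed sum of its edges. For instance
  ∂[0,1,3] = [1,3] − [0,3] + [0,1],
  ∂[0,1,4] = [1,4] − [0,4] + [0,1].
The resulting 10×10 matrix has rank 6, and its Smith normal form has invariant factors (1,1,1,1,1,1).

∂_3: C_3 → C_2 sends each 3-simplex σ to the alternating sum Σ_i (−1)^i (σ with its i-th vertex removed). For instance
  ∂[0,2,3,4] = [2,3,4] − [0,3,4] + [0,2,4] − [0,2,3],
  ∂[0,1,2,4] = [1,2,4] − [0,2,4] + [0,1,4] − [0,1,2].
The 10×5 boundary matrix has rank 4 and Smith normal form diag(1,1,1,1).

Computing H_k = (kernel of ∂_k) / (image of ∂_{k+1}):

  H_0: rank C_0 − rank ∂_1 = 5 − 4 = 1, and the invariant factors of ∂_1 are all 1, so H_0 = Z.
  H_1: rank ker ∂_1 − rank ∂_2 = (10 − 4) − 6 = 0, and the invariant factors of ∂_2 are all 1, so H_1 = 0.
  H_2: rank ker ∂_2 − rank ∂_3 = (10 − 6) − 4 = 0, and the invariant factors of ∂_3 are all 1, so H_2 = 0.
  H_3: rank ker ∂_3 − rank ∂_4 = (5 − 4) − 0 = 1, and there is no ∂_4, so H_3 = Z.

(K is a triangulation of the 3-sphere S^3.)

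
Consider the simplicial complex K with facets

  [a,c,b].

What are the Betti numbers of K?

b_0 = 1, b_1 = 0, b_2 = 0.

Take the total order a < b < c on the vertex set. Then K (dimension 2) consists of the simplices:

  0-simplices (3): a, b, c
  1-simplices (3): ab, ac, bc
  2-simplices (1): abc

so the chain groups are C_0 ≅ Z^3, C_1 ≅ Z^3, C_2 ≅ Z^1.

∂_1: C_1 → C_0 sends each edge [p,q] (with p < q) to q − p. For instance
  ∂bc = c − b.
The resulting 3×3 matrix has rank 2, and its Smith normal form has invariant factors (1,1).

∂_2: C_2 → C_1 sends each 2-simplex [p,q,r] to [q,r] − [p,r] + [p,q]. For instance
  ∂abc = bc − ac + ab.
The 3×1 boundary matrix has rank 1 and Smith normal form diag(1).

From H_k ≅ ker(∂_k) / im(∂_{k+1}) we obtain:

  H_0: rank C_0 − rank ∂_1 = 3 − 2 = 1, and the invariant factors of ∂_1 are all 1, so H_0 ≅ Z.
  H_1: rank ker ∂_1 − rank ∂_2 = (3 − 2) − 1 = 0, and the invariant factors of ∂_2 are all 1, so H_1 ≅ 0.
  H_2: rank ker ∂_2 − rank ∂_3 = (1 − 1) − 0 = 0, and there is no ∂_3, so H_2 ≅ 0.

As a check, the Euler characteristic is 3 − 3 + 1 = 1, which agrees with 1 − 0 + 0 = 1.

Hence the Betti numbers are b_0 = 1, b_1 = 0, b_2 = 0.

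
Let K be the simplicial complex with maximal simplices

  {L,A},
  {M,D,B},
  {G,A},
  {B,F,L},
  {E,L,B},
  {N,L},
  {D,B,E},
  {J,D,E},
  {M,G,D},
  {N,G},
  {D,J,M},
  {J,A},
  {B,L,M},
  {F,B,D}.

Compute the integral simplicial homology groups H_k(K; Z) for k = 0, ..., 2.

H_0 = Z,  H_1 = Z^3,  H_2 = 0.

We work with the vertex ordering A < B < D < E < F < G < J < L < M < N. The simplices of K, each written with vertices in increasing order, are:

  0-simplices (10): A, B, D, E, F, G, J, L, M, N
  1-simplices (21): AG, AJ, AL, BD, BE, BF, BL, BM, DE, DF, DG, DJ, DM, EJ, EL, FL, GM, GN, JM, LM, LN
  2-simplices (9): BDE, BDF, BDM, BEL, BFL, BLM, DEJ, DGM, DJM

Hence C_0 ≅ Z^10, C_1 ≅ Z^21, C_2 ≅ Z^9.

The boundary map ∂_1: C_1 → C_0 is given by ∂[p,q] = [q] − [p]. For instance
  ∂BD = D − B.
The 10×21 boundary matrix has rank 9 and Smith normal form diag(1,1,1,1,1,1,1,1,1).

The boundary map ∂_2: C_2 → C_1 sends each 2-simplex [p,q,r] to [q,r] − [p,r] + [p,q]. For instance
  ∂DEJ = EJ − DJ + DE,
  ∂DGM = GM − DM + DG.
The 21×9 boundary matrix has rank 9 and Smith normal form diag(1,1,1,1,1,1,1,1,1).

Computing H_k = (kernel of ∂_k) / (image of ∂_{k+1}):

  H_0: rank C_0 − rank ∂_1 = 10 − 9 = 1, and the invariant factors of ∂_1 are all 1, so H_0 = Z.
  H_1: rank ker ∂_1 − rank ∂_2 = (21 − 9) − 9 = 3, and the invariant factors of ∂_2 are all 1, so H_1 = Z^3.
  H_2: rank ker ∂_2 − rank ∂_3 = (9 − 9) − 0 = 0, and there is no ∂_3, so H_2 = 0.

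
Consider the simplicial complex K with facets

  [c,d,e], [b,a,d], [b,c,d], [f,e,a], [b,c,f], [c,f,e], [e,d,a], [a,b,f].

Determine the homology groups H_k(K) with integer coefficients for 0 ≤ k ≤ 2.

H_0 = Z,  H_1 = 0,  H_2 = Z.

Take the total order a < b < c < d < e < f on the vertex set. Then K (dimension 2) consists of the simplices:

  0-simplices (6): a, b, c, d, e, f
  1-simplices (12): ab, ad, ae, af, bc, bd, bf, cd, ce, cf, de, ef
  2-simplices (8): abd, abf, ade, aef, bcd, bcf, cde, cef

so the chain groups are C_0 ≅ Z^6, C_1 ≅ Z^12, C_2 ≅ Z^8.

∂_1: C_1 → C_0 is given by ∂[p,q] = [q] − [p].
This gives a 6×12 integer matrix of rank 5; reducing to Smith normal form yields diagonal entries (1,1,1,1,1).

∂_2: C_2 → C_1 sends each 2-simplex [p,q,r] to [q,r] − [p,r] + [p,q]. For instance
  ∂abf = bf − af + ab,
  ∂aef = ef − af + ae.
As a 12×8 matrix over Z this has rank 7, with invariant factors (1,1,1,1,1,1,1).

Reading off H_k = ker ∂_k / im ∂_{k+1}:

  H_0: rank C_0 − rank ∂_1 = 6 − 5 = 1, and the invariant factors of ∂_1 are all 1, so H_0 ≅ Z.
  H_1: rank ker ∂_1 − rank ∂_2 = (12 − 5) − 7 = 0, and the invariant factors of ∂_2 are all 1, so H_1 ≅ 0.
  H_2: rank ker ∂_2 − rank ∂_3 = (8 − 7) − 0 = 1, and there is no ∂_3, so H_2 ≅ Z.

(K is a triangulation of the 2-sphere S^2.)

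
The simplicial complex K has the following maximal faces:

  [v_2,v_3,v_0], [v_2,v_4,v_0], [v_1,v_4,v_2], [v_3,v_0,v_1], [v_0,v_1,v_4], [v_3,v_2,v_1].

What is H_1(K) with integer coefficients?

Fix the vertex order v_0 < v_1 < v_2 < v_3 < v_4 and write every simplex with vertices in increasing order. Then dim K = 2 and the simplices of K are:

  0-simplices (5): [v_0], [v_1], [v_2], [v_3], [v_4]
  1-simplices (9): [v_0,v_1], [v_0,v_2], [v_0,v_3], [v_0,v_4], [v_1,v_2], [v_1,v_3], [v_1,v_4], [v_2,v_3], [v_2,v_4]
  2-simplices (6): [v_0,v_1,v_3], [v_0,v_1,v_4], [v_0,v_2,v_3], [v_0,v_2,v_4], [v_1,v_2,v_3], [v_1,v_2,v_4]

so the chain groups are C_0 ≅ Z^5, C_1 ≅ Z^9, C_2 ≅ Z^6.

Boundary ∂_1: C_1 → C_0 sends each edge [p,q] (with p < q) to q − p. For instance
  ∂[v_2,v_3] = [v_3] − [v_2].
The resulting 5×9 matrix has rank 4, and its Smith normal form has invariant factors (1,1,1,1).

∂_2: C_2 → C_1 acts by ∂[p,q,r] = [q,r] − [p,r] + [p,q]. For instance
  ∂[v_0,v_1,v_4] = [v_1,v_4] − [v_0,v_4] + [v_0,v_1],
  ∂[v_0,v_2,v_3] = [v_2,v_3] − [v_0,v_3] + [v_0,v_2].
The resulting 9×6 matrix has rank 5, and its Smith normal form has invariant factors (1,1,1,1,1).

Computing H_k = (kernel of ∂_k) / (image of ∂_{k+1}):

  H_1: rank ker ∂_1 − rank ∂_2 = (9 − 4) − 5 = 0, and the invariant factors of ∂_2 are all 1, so H_1 = 0.

H_1 = 0.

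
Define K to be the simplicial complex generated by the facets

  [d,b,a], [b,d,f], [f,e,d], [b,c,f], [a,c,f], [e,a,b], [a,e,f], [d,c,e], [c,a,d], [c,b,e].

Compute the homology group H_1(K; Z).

H_1 = Z/2.

We work with the vertex ordering a < b < c < d < e < f. The simplices of K, each written with vertices in increasing order, are:

  0-simplices (6): a, b, c, d, e, f
  1-simplices (15): ab, ac, ad, ae, af, bc, bd, be, bf, cd, ce, cf, de, df, ef
  2-simplices (10): abd, abe, acd, acf, aef, bce, bcf, bdf, cde, def

Hence C_0 ≅ Z^6, C_1 ≅ Z^15, C_2 ≅ Z^10.

∂_1: C_1 → C_0 sends each edge [p,q] (with p < q) to q − p.
The 6×15 boundary matrix has rank 5 and Smith normal form diag(1,1,1,1,1).

Boundary ∂_2: C_2 → C_1 sends each 2-simplex [p,q,r] to [q,r] − [p,r] + [p,q]. For instance
  ∂aef = ef − af + ae,
  ∂abd = bd − ad + ab.
As a 15×10 matrix over Z this has rank 10, with invariant factors (1,1,1,1,1,1,1,1,1,2).

Computing H_k = (kernel of ∂_k) / (image of ∂_{k+1}):

  H_1: rank ker ∂_1 − rank ∂_2 = (15 − 5) − 10 = 0, and ∂_2 has invariant factor 2 > 1, so H_1 ≅ Z/2.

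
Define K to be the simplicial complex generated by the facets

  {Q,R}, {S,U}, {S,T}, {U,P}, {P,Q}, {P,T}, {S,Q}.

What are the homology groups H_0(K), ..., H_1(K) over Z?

Order the vertices as P < Q < R < S < T < U. Listing each simplex with vertices in this order, K has dimension 1 with simplices:

  0-simplices (6): P, Q, R, S, T, U
  1-simplices (7): PQ, PT, PU, QR, QS, ST, SU

Hence C_0 ≅ Z^6, C_1 ≅ Z^7.

∂_1: C_1 → C_0 maps an edge to its endpoints' difference, ∂[p,q] = q − p.
This gives a 6×7 integer matrix of rank 5; reducing to Smith normal form yields diagonal entries (1,1,1,1,1).

Reading off H_k = ker ∂_k / im ∂_{k+1}:

  H_0: rank C_0 − rank ∂_1 = 6 − 5 = 1, and the invariant factors of ∂_1 are all 1, so H_0 = Z.
  H_1: rank ker ∂_1 − rank ∂_2 = (7 − 5) − 0 = 2, and there is no ∂_2, so H_1 = Z^2.

H_0 = Z,  H_1 = Z^2.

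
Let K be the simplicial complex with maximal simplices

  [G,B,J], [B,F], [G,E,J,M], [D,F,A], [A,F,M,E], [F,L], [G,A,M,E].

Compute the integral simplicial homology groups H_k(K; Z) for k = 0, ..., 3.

H_0 ≅ Z,  H_1 ≅ Z,  H_2 = 0,  H_3 = 0.

K has 9 vertices, 18 edges, 12 triangles, 3 3-simplices.
rank ∂_0 = 0, rank ∂_1 = 8 ⇒ b_0 = 9 − 0 − 8 = 1; all invariant factors of ∂_1 are 1 so no torsion. So H_0 ≅ Z.
rank ∂_1 = 8, rank ∂_2 = 9 ⇒ b_1 = 18 − 8 − 9 = 1; all invariant factors of ∂_2 are 1 so no torsion. So H_1 ≅ Z.
rank ∂_2 = 9, rank ∂_3 = 3 ⇒ b_2 = 12 − 9 − 3 = 0; all invariant factors of ∂_3 are 1 so no torsion. So H_2 ≅ 0.
rank ∂_3 = 3, rank ∂_4 = 0 ⇒ b_3 = 3 − 3 − 0 = 0. So H_3 ≅ 0.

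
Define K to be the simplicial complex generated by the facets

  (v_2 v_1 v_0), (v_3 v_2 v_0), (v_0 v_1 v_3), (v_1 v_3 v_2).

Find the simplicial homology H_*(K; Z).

H_0 = Z,  H_1 = 0,  H_2 = Z.

Fix the vertex order v_0 < v_1 < v_2 < v_3 and write every simplex with vertices in increasing order. Then dim K = 2 and the simplices of K are:

  0-simplices (4): [v_0], [v_1], [v_2], [v_3]
  1-simplices (6): [v_0,v_1], [v_0,v_2], [v_0,v_3], [v_1,v_2], [v_1,v_3], [v_2,v_3]
  2-simplices (4): [v_0,v_1,v_2], [v_0,v_1,v_3], [v_0,v_2,v_3], [v_1,v_2,v_3]

so the chain groups are C_0 ≅ Z^4, C_1 ≅ Z^6, C_2 ≅ Z^4.

∂_1: C_1 → C_0 sends each edge [p,q] (with p < q) to q − p. For instance
  ∂[v_1,v_2] = [v_2] − [v_1].
The 4×6 boundary matrix has rank 3 and Smith normal form diag(1,1,1).

Boundary ∂_2: C_2 → C_1 maps a triangle to the signed sum of its edges. For instance
  ∂[v_0,v_1,v_3] = [v_1,v_3] − [v_0,v_3] + [v_0,v_1],
  ∂[v_0,v_2,v_3] = [v_2,v_3] − [v_0,v_3] + [v_0,v_2].
The resulting 6×4 matrix has rank 3, and its Smith normal form has invariant factors (1,1,1).

Computing H_k = (kernel of ∂_k) / (image of ∂_{k+1}):

  H_0: rank C_0 − rank ∂_1 = 4 − 3 = 1, and the invariant factors of ∂_1 are all 1, so H_0 = Z.
  H_1: rank ker ∂_1 − rank ∂_2 = (6 − 3) − 3 = 0, and the invariant factors of ∂_2 are all 1, so H_1 = 0.
  H_2: rank ker ∂_2 − rank ∂_3 = (4 − 3) − 0 = 1, and there is no ∂_3, so H_2 = Z.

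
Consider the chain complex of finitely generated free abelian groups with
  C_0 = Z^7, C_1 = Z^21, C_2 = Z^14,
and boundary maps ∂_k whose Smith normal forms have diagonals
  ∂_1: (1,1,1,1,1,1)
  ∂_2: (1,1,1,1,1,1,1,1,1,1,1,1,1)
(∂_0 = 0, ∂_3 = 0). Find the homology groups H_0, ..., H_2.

H_0 = Z,  H_1 = Z^2,  H_2 = Z.

H_0: b_0 = 7 − 0 − 6 = 1; torsion from ∂_1 factors > 1: none. So H_0 = Z.
H_1: b_1 = 21 − 6 − 13 = 2; torsion from ∂_2 factors > 1: none. So H_1 = Z^2.
H_2: b_2 = 14 − 13 − 0 = 1; torsion from ∂_3 factors > 1: none. So H_2 = Z.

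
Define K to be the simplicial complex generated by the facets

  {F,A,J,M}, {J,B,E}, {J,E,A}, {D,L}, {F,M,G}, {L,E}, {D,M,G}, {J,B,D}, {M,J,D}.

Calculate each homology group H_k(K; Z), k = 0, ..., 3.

Order the vertices as A < B < D < E < F < G < J < L < M. Listing each simplex with vertices in this order, K has dimension 3 with simplices:

  0-simplices (9): A, B, D, E, F, G, J, L, M
  1-simplices (18): AE, AF, AJ, AM, BD, BE, BJ, DG, DJ, DL, DM, EJ, EL, FG, FJ, FM, GM, JM
  2-simplices (10): AEJ, AFJ, AFM, AJM, BDJ, BEJ, DGM, DJM, FGM, FJM
  3-simplices (1): AFJM

giving chain groups C_0 ≅ Z^9, C_1 ≅ Z^18, C_2 ≅ Z^10, C_3 ≅ Z^1.

∂_1: C_1 → C_0 sends each edge [p,q] (with p < q) to q − p. For instance
  ∂BD = D − B.
This gives a 9×18 integer matrix of rank 8; reducing to Smith normal form yields diagonal entries (1,1,1,1,1,1,1,1).

Boundary ∂_2: C_2 → C_1 maps a triangle to the signed sum of its edges. For instance
  ∂FJM = JM − FM + FJ,
  ∂FGM = GM − FM + FG.
This gives a 18×10 integer matrix of rank 9; reducing to Smith normal form yields diagonal entries (1,1,1,1,1,1,1,1,1).

The boundary map ∂_3: C_3 → C_2 sends each 3-simplex σ to the alternating sum Σ_i (−1)^i (σ with its i-th vertex removed). For instance
  ∂AFJM = FJM − AJM + AFM − AFJ.
The resulting 10×1 matrix has rank 1, and its Smith normal form has invariant factors (1).

Computing H_k = (kernel of ∂_k) / (image of ∂_{k+1}):

  H_0: rank C_0 − rank ∂_1 = 9 − 8 = 1, and the invariant factors of ∂_1 are all 1, so H_0 = Z.
  H_1: rank ker ∂_1 − rank ∂_2 = (18 − 8) − 9 = 1, and the invariant factors of ∂_2 are all 1, so H_1 = Z.
  H_2: rank ker ∂_2 − rank ∂_3 = (10 − 9) − 1 = 0, and the invariant factors of ∂_3 are all 1, so H_2 = 0.
  H_3: rank ker ∂_3 − rank ∂_4 = (1 − 1) − 0 = 0, and there is no ∂_4, so H_3 = 0.

As a check, the Euler characteristic is 9 − 18 + 10 − 1 = 0, which agrees with 1 − 1 + 0 − 0 = 0.

H_0 = Z,  H_1 = Z,  H_2 = 0,  H_3 = 0.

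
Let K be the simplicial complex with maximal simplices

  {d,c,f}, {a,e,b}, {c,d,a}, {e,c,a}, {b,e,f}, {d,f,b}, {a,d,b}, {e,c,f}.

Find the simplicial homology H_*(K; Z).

Order the vertices as a < b < c < d < e < f. Listing each simplex with vertices in this order, K has dimension 2 with simplices:

  0-simplices (6): a, b, c, d, e, f
  1-simplices (12): ab, ac, ad, ae, bd, be, bf, cd, ce, cf, df, ef
  2-simplices (8): abd, abe, acd, ace, bdf, bef, cdf, cef

so the chain groups are C_0 ≅ Z^6, C_1 ≅ Z^12, C_2 ≅ Z^8.

∂_1: C_1 → C_0 sends each edge [p,q] (with p < q) to q − p.
The 6×12 boundary matrix has rank 5 and Smith normal form diag(1,1,1,1,1).

Boundary ∂_2: C_2 → C_1 maps a triangle to the signed sum of its edges. For instance
  ∂cdf = df − cf + cd,
  ∂abe = be − ae + ab.
The 12×8 boundary matrix has rank 7 and Smith normal form diag(1,1,1,1,1,1,1).

Now H_k = ker ∂_k / im ∂_{k+1}, so:

  H_0: rank C_0 − rank ∂_1 = 6 − 5 = 1, and the invariant factors of ∂_1 are all 1, so H_0 = Z.
  H_1: rank ker ∂_1 − rank ∂_2 = (12 − 5) − 7 = 0, and the invariant factors of ∂_2 are all 1, so H_1 = 0.
  H_2: rank ker ∂_2 − rank ∂_3 = (8 − 7) − 0 = 1, and there is no ∂_3, so H_2 = Z.

(K is a triangulation of the 2-sphere S^2.)

H_0 = Z,  H_1 = 0,  H_2 = Z.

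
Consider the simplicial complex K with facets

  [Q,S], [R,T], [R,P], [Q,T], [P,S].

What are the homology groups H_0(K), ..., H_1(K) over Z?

H_0 = Z,  H_1 = Z.

Take the total order P < Q < R < S < T on the vertex set. Then K (dimension 1) consists of the simplices:

  0-simplices (5): P, Q, R, S, T
  1-simplices (5): PR, PS, QS, QT, RT

giving chain groups C_0 ≅ Z^5, C_1 ≅ Z^5.

Boundary ∂_1: C_1 → C_0 sends each edge [p,q] (with p < q) to q − p.
The 5×5 boundary matrix has rank 4 and Smith normal form diag(1,1,1,1).

Computing H_k = (kernel of ∂_k) / (image of ∂_{k+1}):

  H_0: rank C_0 − rank ∂_1 = 5 − 4 = 1, and the invariant factors of ∂_1 are all 1, so H_0 = Z.
  H_1: rank ker ∂_1 − rank ∂_2 = (5 − 4) − 0 = 1, and there is no ∂_2, so H_1 = Z.

As a check, the Euler characteristic is 5 − 5 = 0, which agrees with 1 − 1 = 0.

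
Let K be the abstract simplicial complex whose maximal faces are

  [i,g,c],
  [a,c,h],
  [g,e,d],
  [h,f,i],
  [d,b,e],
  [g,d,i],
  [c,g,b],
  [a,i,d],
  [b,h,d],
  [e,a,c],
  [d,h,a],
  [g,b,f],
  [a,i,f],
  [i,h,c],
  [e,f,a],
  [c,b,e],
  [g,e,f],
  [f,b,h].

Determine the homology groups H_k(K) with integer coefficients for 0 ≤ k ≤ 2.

We work with the vertex ordering a < b < c < d < e < f < g < h < i. The simplices of K, each written with vertices in increasing order, are:

  0-simplices (9): a, b, c, d, e, f, g, h, i
  1-simplices (27): ac, ad, ae, af, ah, ai, bc, bd, be, bf, bg, bh, ce, cg, ch, ci, de, dg, dh, di, ef, eg, fg, fh, fi, gi, hi
  2-simplices (18): ace, ach, adh, adi, aef, afi, bce, bcg, bde, bdh, bfg, bfh, cgi, chi, deg, dgi, efg, fhi

so the chain groups are C_0 ≅ Z^9, C_1 ≅ Z^27, C_2 ≅ Z^18.

∂_1: C_1 → C_0 sends each edge [p,q] (with p < q) to q − p. For instance
  ∂dh = h − d.
The 9×27 boundary matrix has rank 8 and Smith normal form diag(1,1,1,1,1,1,1,1).

∂_2: C_2 → C_1 sends each 2-simplex [p,q,r] to [q,r] − [p,r] + [p,q]. For instance
  ∂bfg = fg − bg + bf,
  ∂dgi = gi − di + dg.
As a 27×18 matrix over Z this has rank 18, with invariant factors (1,1,1,1,1,1,1,1,1,1,1,1,1,1,1,1,1,2).

Computing H_k = (kernel of ∂_k) / (image of ∂_{k+1}):

  H_0: rank C_0 − rank ∂_1 = 9 − 8 = 1, and the invariant factors of ∂_1 are all 1, so H_0 ≅ Z.
  H_1: rank ker ∂_1 − rank ∂_2 = (27 − 8) − 18 = 1, and ∂_2 has invariant factor 2 > 1, so H_1 ≅ Z ⊕ Z/2Z.
  H_2: rank ker ∂_2 − rank ∂_3 = (18 − 18) − 0 = 0, and there is no ∂_3, so H_2 ≅ 0.

As a check, the Euler characteristic is 9 − 27 + 18 = 0, which agrees with 1 − 1 + 0 = 0.

H_0 ≅ Z,  H_1 ≅ Z ⊕ Z/2Z,  H_2 = 0.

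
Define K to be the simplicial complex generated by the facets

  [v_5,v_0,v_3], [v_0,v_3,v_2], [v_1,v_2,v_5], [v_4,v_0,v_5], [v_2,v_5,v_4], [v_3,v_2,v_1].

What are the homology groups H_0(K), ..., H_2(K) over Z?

We work with the vertex ordering v_0 < v_1 < v_2 < v_3 < v_4 < v_5. The simplices of K, each written with vertices in increasing order, are:

  0-simplices (6): [v_0], [v_1], [v_2], [v_3], [v_4], [v_5]
  1-simplices (12): [v_0,v_2], [v_0,v_3], [v_0,v_4], [v_0,v_5], [v_1,v_2], [v_1,v_3], [v_1,v_5], [v_2,v_3], [v_2,v_4], [v_2,v_5], [v_3,v_5], [v_4,v_5]
  2-simplices (6): [v_0,v_2,v_3], [v_0,v_3,v_5], [v_0,v_4,v_5], [v_1,v_2,v_3], [v_1,v_2,v_5], [v_2,v_4,v_5]

Hence C_0 ≅ Z^6, C_1 ≅ Z^12, C_2 ≅ Z^6.

The boundary map ∂_1: C_1 → C_0 maps an edge to its endpoints' difference, ∂[p,q] = q − p. For instance
  ∂[v_0,v_5] = [v_5] − [v_0].
The resulting 6×12 matrix has rank 5, and its Smith normal form has invariant factors (1,1,1,1,1).

Boundary ∂_2: C_2 → C_1 acts by ∂[p,q,r] = [q,r] − [p,r] + [p,q]. For instance
  ∂[v_0,v_4,v_5] = [v_4,v_5] − [v_0,v_5] + [v_0,v_4],
  ∂[v_2,v_4,v_5] = [v_4,v_5] − [v_2,v_5] + [v_2,v_4].
As a 12×6 matrix over Z this has rank 6, with invariant factors (1,1,1,1,1,1).

Now H_k = ker ∂_k / im ∂_{k+1}, so:

  H_0: rank C_0 − rank ∂_1 = 6 − 5 = 1, and the invariant factors of ∂_1 are all 1, so H_0 ≅ Z.
  H_1: rank ker ∂_1 − rank ∂_2 = (12 − 5) − 6 = 1, and the invariant factors of ∂_2 are all 1, so H_1 ≅ Z.
  H_2: rank ker ∂_2 − rank ∂_3 = (6 − 6) − 0 = 0, and there is no ∂_3, so H_2 ≅ 0.

As a check, the Euler characteristic is 6 − 12 + 6 = 0, which agrees with 1 − 1 + 0 = 0.

H_0 ≅ Z,  H_1 ≅ Z,  H_2 = 0.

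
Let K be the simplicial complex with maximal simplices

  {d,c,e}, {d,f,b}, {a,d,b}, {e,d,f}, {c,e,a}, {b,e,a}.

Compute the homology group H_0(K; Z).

H_0 ≅ Z.

We work with the vertex ordering a < b < c < d < e < f. The simplices of K, each written with vertices in increasing order, are:

  0-simplices (6): a, b, c, d, e, f
  1-simplices (12): ab, ac, ad, ae, bd, be, bf, cd, ce, de, df, ef
  2-simplices (6): abd, abe, ace, bdf, cde, def

Hence C_0 ≅ Z^6, C_1 ≅ Z^12, C_2 ≅ Z^6.

The boundary map ∂_1: C_1 → C_0 is given by ∂[p,q] = [q] − [p]. For instance
  ∂de = e − d.
The resulting 6×12 matrix has rank 5, and its Smith normal form has invariant factors (1,1,1,1,1).

∂_2: C_2 → C_1 acts by ∂[p,q,r] = [q,r] − [p,r] + [p,q]. For instance
  ∂abd = bd − ad + ab,
  ∂ace = ce − ae + ac.
The 12×6 boundary matrix has rank 6 and Smith normal form diag(1,1,1,1,1,1).

Computing H_k = (kernel of ∂_k) / (image of ∂_{k+1}):

  H_0: rank C_0 − rank ∂_1 = 6 − 5 = 1, and the invariant factors of ∂_1 are all 1, so H_0 ≅ Z.

(K is a triangulation of the cylinder S^1 x I.)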